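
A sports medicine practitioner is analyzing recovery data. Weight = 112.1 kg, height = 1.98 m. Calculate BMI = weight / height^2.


height^2 = 1.98^2 = 3.9204
BMI = 112.1 / 3.9204 = 28.59 kg/m^2

28.59 kg/m^2


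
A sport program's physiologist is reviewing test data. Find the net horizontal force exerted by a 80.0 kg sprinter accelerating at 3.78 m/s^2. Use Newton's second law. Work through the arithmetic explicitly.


Newton's second law: F = m * a
F = 80.0 * 3.78 = 302.4 N

302.4 N


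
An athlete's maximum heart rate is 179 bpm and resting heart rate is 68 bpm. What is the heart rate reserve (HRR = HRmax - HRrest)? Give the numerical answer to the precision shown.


HRR = HRmax - HRrest
= 179 - 68
= 111 bpm

111 bpm


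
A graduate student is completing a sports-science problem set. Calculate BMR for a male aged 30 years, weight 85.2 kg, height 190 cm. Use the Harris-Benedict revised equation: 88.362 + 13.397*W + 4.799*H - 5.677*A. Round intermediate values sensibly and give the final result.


Substituting values:
W term = 13.397 * 85.2 = 1141.4244
H term = 4.799 * 190 = 911.81
A term = 5.677 * 30 = 170.31
BMR = 1971.29 kcal/day

1971.29 kcal/day


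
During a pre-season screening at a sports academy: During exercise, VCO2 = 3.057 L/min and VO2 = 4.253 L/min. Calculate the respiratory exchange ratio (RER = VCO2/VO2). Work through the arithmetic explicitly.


RER = VCO2 / VO2
= 3.057 / 4.253
= 0.7188

0.7188


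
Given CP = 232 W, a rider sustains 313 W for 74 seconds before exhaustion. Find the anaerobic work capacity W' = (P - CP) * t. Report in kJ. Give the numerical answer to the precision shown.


Excess power = 313 - 232 = 81 W
Work above CP = 81 * 74 = 5994 J
W' = 5.994 kJ

5.994 kJ


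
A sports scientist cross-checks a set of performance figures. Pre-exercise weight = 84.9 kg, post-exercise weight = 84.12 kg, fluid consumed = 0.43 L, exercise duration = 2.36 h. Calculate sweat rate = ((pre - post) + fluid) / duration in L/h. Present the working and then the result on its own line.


Weight loss = 84.9 - 84.12 = 0.78 kg (approx L)
Total sweat = 0.78 + 0.43 = 1.21 L
Sweat rate = 1.21 / 2.36 = 0.513 L/h

0.513 L/h


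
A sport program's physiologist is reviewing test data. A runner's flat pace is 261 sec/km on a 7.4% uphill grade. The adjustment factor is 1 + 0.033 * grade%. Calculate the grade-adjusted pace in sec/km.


Factor = 1 + 0.033 * 7.4 = 1.2442
Adjusted pace = 261 * 1.2442
= 324.74 sec/km

324.74 s/km


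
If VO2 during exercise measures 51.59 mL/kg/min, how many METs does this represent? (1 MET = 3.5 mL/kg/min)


METs = VO2 / 3.5 = 51.59 / 3.5 = 14.74

14.74 METs


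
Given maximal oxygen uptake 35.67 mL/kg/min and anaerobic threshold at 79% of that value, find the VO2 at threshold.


Percentage as decimal = 0.79
VO2 at AT = 35.67 * 0.79 = 28.18 mL/kg/min

28.18 mL/kg/min


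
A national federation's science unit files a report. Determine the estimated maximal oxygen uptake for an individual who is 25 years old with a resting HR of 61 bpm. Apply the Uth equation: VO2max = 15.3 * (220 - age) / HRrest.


HRmax = 220 - 25 = 195
VO2max = 15.3 * (195 / 61)
= 15.3 * 3.1967
= 48.91 mL/kg/min

48.91 mL/kg/min


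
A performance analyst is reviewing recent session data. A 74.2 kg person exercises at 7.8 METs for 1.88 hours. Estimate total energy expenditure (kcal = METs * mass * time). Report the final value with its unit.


Energy = METs * mass(kg) * time(h)
= 7.8 * 74.2 * 1.88
= 1088.07 kcal

1088.07 kcal


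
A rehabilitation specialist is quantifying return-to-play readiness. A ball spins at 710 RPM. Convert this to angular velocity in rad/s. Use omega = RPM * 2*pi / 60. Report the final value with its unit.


omega = 710 * 2 * pi / 60
= 710 * 6.28318531 / 60
= 4461.062 / 60
= 74.351 rad/s

74.351 rad/s


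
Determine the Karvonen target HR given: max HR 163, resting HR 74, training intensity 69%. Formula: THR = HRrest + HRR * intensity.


HRR = HRmax - HRrest = 163 - 74 = 89
THR = 74 + 89 * 0.69
= 135.41 bpm

135.41 bpm


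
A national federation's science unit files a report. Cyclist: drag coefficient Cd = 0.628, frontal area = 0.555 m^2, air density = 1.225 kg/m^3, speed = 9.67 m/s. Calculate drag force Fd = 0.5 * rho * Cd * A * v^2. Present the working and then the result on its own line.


v^2 = 9.67^2 = 93.5089
Fd = 0.5 * 1.225 * 0.628 * 0.555 * 93.5089
= 19.962 N

19.962 N


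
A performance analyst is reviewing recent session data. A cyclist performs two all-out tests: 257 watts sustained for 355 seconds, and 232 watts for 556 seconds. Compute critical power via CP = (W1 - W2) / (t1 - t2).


W1 = P1 * t1 = 257 * 355 = 91235 J
W2 = P2 * t2 = 232 * 556 = 128992 J
CP = (91235 - 128992) / (355 - 556)
= 187.85 W

187.85 W


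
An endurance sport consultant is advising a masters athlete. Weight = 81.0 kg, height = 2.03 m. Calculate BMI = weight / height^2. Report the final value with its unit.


height^2 = 2.03^2 = 4.1209
BMI = 81.0 / 4.1209 = 19.66 kg/m^2

19.66 kg/m^2


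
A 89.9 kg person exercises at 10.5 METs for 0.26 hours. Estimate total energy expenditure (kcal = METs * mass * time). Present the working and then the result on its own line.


Energy = METs * mass(kg) * time(h)
= 10.5 * 89.9 * 0.26
= 245.43 kcal

245.43 kcal


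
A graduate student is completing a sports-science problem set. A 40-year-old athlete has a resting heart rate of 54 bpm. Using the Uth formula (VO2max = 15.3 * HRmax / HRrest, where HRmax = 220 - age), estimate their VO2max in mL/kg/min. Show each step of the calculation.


HRmax = 220 - 40 = 180 bpm
Ratio = HRmax / HRrest = 180 / 54 = 3.3333
VO2max = 15.3 * 3.3333 = 51.0 mL/kg/min

51.0 mL/kg/min


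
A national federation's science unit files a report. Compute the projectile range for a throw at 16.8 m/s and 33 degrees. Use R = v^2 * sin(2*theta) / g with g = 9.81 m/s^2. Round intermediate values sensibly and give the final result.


Two times the angle = 66 degrees
sin(66) = 0.913545
R = 282.24 * 0.913545 / 9.81 = 26.283 m

26.283 m


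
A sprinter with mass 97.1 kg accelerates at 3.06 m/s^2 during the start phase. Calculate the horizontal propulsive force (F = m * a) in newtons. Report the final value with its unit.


F = m * a
= 97.1 * 3.06
= 297.13 N

297.13 N


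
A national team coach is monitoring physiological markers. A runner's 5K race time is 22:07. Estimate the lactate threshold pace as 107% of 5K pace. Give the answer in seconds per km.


Total race time = 22*60 + 7 = 1327 seconds
5K pace = 1327 / 5 = 265.4 sec/km
LT pace = 265.4 * 1.07 = 283.98 sec/km

283.98 s/km


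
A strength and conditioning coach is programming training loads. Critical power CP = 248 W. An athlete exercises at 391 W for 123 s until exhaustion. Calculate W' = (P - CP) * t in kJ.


P - CP = 391 - 248 = 143 W
W' = 143 * 123 = 17589 J
= 17589 / 1000 = 17.589 kJ

17.589 kJ


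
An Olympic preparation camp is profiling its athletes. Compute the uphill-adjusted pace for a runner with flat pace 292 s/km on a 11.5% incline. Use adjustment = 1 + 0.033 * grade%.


Adjustment factor = 1 + 0.033 * 11.5 = 1.3795
Grade-adjusted pace = 292 * 1.3795 = 402.81 s/km

402.81 s/km


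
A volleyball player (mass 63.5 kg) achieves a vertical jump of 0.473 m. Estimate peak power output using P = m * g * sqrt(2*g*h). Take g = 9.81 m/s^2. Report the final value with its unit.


2 * g * h = 2 * 9.81 * 0.473 = 9.28026
sqrt(9.28026) = 3.046352 m/s
P = 63.5 * 9.81 * 3.046352 = 1897.68 W

1897.68 W


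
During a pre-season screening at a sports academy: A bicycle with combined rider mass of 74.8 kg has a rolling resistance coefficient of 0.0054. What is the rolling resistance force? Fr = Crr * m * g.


Fr = 0.0054 * 74.8 * 9.81
= 0.40392 * 9.81
= 3.962 N

3.962 N


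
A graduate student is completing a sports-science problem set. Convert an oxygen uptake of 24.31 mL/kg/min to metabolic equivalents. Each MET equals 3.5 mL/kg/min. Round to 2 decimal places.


One MET = 3.5 mL/kg/min
Number of METs = 24.31 / 3.5
= 6.95 METs

6.95 METs


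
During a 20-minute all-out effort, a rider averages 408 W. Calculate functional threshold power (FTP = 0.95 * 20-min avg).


FTP = 0.95 * 408
= 387.6 W

387.6 W


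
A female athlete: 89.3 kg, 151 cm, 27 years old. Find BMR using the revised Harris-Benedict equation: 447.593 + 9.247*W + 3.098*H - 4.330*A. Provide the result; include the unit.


Intercept = 447.593
Weight contribution = 9.247 * 89.3 = 825.7571
Height contribution = 3.098 * 151 = 467.798
Age contribution = 4.33 * 27 = 116.91
BMR = 447.593 + 825.7571 + 467.798 - 116.91
= 1624.24 kcal/day

1624.24 kcal/day


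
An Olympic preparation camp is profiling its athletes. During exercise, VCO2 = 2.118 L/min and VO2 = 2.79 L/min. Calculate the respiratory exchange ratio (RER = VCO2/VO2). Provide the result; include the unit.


RER = VCO2 / VO2
= 2.118 / 2.79
= 0.7591

0.7591


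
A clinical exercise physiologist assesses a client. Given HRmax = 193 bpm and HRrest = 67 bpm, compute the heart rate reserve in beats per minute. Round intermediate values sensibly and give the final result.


Heart rate reserve = maximum HR minus resting HR
HRR = 193 - 67 = 126 bpm

126 bpm


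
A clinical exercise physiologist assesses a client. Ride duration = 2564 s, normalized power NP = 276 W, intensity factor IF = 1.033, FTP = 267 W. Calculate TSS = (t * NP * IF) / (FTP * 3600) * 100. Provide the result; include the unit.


Numerator = 2564 * 276 * 1.033 = 731016.912
Denominator = 267 * 3600 = 961200
TSS = 731016.912 / 961200 * 100
= 76.05

76.05 TSS


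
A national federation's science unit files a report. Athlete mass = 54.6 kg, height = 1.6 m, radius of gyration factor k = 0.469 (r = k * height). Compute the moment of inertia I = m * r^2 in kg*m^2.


r = k * height = 0.469 * 1.6 = 0.7504 m
r^2 = 0.7504^2 = 0.5631
I = 54.6 * 0.5631 = 30.745 kg*m^2

30.745 kg*m^2


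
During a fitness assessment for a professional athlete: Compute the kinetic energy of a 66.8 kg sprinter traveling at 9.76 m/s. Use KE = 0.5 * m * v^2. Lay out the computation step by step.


Velocity squared = 95.2576
KE = 0.5 * 66.8 * 95.2576 = 3181.6 J

3181.6 J


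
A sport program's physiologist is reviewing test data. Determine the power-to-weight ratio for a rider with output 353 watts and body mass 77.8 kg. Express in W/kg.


P/W = 353 / 77.8 = 4.537 W/kg

4.537 W/kg


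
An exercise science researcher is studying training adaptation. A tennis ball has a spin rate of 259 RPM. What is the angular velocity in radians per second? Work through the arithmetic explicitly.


Convert RPM to rad/s: multiply by 2*pi and divide by 60
omega = 259 * 2 * pi / 60
= 27.122 rad/s

27.122 rad/s


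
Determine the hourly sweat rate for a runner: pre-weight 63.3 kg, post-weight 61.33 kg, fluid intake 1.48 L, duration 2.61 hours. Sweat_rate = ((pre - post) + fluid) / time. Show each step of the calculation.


Mass lost = 63.3 - 61.33 = 1.97 kg
Add fluid consumed: 1.97 + 1.48 = 3.45 L total sweat
Sweat rate = 3.45 / 2.61 = 1.322 L/h

1.322 L/h


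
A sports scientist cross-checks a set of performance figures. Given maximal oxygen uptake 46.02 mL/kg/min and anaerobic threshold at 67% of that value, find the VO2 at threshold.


Percentage as decimal = 0.67
VO2 at AT = 46.02 * 0.67 = 30.83 mL/kg/min

30.83 mL/kg/min


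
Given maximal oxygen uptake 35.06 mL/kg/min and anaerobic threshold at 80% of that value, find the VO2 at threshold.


Percentage as decimal = 0.8
VO2 at AT = 35.06 * 0.8 = 28.05 mL/kg/min

28.05 mL/kg/min


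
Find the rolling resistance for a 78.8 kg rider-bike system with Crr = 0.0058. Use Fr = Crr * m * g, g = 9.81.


m * g = 78.8 * 9.81 = 773.028 N
Fr = 0.0058 * 773.028 = 4.484 N

4.484 N


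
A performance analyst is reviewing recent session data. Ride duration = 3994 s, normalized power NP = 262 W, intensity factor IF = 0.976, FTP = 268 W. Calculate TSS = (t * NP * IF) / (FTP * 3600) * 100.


Numerator = 3994 * 262 * 0.976 = 1021313.728
Denominator = 268 * 3600 = 964800
TSS = 1021313.728 / 964800 * 100
= 105.86

105.86 TSS


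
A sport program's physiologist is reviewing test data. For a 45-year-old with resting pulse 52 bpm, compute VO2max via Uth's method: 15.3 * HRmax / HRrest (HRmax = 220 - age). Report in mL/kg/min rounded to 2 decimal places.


Step 1: HRmax = 220 - 45 = 175 bpm
Step 2: Ratio = 175 / 52 = 3.3654
Step 3: VO2max = 15.3 * 3.3654 = 51.49 mL/kg/min

51.49 mL/kg/min


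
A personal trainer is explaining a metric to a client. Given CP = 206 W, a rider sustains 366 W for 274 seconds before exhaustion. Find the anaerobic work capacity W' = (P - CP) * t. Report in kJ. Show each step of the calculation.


Excess power = 366 - 206 = 160 W
Work above CP = 160 * 274 = 43840 J
W' = 43.84 kJ

43.84 kJ


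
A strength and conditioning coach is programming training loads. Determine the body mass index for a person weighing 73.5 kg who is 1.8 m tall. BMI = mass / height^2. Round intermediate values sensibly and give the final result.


BMI = mass / height^2
= 73.5 / 1.8^2
= 73.5 / 3.24
= 22.69 kg/m^2

22.69 kg/m^2


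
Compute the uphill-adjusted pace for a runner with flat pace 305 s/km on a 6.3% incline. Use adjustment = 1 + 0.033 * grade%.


Adjustment factor = 1 + 0.033 * 6.3 = 1.2079
Grade-adjusted pace = 305 * 1.2079 = 368.41 s/km

368.41 s/km


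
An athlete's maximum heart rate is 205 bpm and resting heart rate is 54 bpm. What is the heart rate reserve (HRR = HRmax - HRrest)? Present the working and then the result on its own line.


HRR = HRmax - HRrest
= 205 - 54
= 151 bpm

151 bpm


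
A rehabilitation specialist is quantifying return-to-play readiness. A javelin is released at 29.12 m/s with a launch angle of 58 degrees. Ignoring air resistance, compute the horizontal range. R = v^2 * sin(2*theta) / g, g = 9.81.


Launch speed squared = 847.9744
sin(2 * 58 deg) = 0.898794
Range = 847.9744 * 0.898794 / 9.81
= 77.692 m

77.692 m


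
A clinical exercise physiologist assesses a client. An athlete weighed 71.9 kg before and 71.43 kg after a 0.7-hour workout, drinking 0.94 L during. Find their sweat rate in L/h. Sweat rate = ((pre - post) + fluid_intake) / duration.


Body mass change = 0.47 kg
Total sweat loss = 0.47 + 0.94 = 1.41 L
Rate = 1.41 / 0.7 = 2.014 L/h

2.014 L/h


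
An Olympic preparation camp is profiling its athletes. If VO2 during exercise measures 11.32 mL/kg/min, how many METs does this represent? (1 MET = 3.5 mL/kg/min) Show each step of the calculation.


METs = VO2 / 3.5 = 11.32 / 3.5 = 3.23

3.23 METs


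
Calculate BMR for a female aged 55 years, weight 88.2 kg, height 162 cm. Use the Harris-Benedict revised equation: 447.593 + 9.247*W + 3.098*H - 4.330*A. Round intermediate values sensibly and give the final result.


Substituting values:
W term = 9.247 * 88.2 = 815.5854
H term = 3.098 * 162 = 501.876
A term = 4.330 * 55 = 238.15
BMR = 1526.9 kcal/day

1526.9 kcal/day


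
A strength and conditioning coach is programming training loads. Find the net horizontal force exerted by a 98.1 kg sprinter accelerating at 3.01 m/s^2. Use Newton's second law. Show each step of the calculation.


Newton's second law: F = m * a
F = 98.1 * 3.01 = 295.28 N

295.28 N


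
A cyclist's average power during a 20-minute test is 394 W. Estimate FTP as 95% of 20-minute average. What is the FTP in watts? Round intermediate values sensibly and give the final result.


FTP = 20-min power * 0.95
= 394 * 0.95
= 374.3 W

374.3 W


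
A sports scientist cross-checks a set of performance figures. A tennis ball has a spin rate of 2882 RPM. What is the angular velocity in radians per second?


Convert RPM to rad/s: multiply by 2*pi and divide by 60
omega = 2882 * 2 * pi / 60
= 301.802 rad/s

301.802 rad/s


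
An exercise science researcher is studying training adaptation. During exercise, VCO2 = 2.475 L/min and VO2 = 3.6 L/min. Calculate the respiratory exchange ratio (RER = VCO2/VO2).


RER = VCO2 / VO2
= 2.475 / 3.6
= 0.6875

0.6875


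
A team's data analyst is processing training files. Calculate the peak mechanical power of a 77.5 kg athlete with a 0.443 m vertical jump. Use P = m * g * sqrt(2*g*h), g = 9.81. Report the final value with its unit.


First, sqrt(2gh) = sqrt(2 * 9.81 * 0.443)
= sqrt(8.69166) = 2.948162 m/s
Power = 77.5 * 9.81 * 2.948162 = 2241.41 W

2241.41 W


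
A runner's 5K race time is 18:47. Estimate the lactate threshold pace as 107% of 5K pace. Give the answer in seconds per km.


Total race time = 18*60 + 47 = 1127 seconds
5K pace = 1127 / 5 = 225.4 sec/km
LT pace = 225.4 * 1.07 = 241.18 sec/km

241.18 s/km


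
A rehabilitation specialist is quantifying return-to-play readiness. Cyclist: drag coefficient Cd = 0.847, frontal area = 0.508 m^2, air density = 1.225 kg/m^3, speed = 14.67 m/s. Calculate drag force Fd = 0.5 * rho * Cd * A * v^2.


v^2 = 14.67^2 = 215.2089
Fd = 0.5 * 1.225 * 0.847 * 0.508 * 215.2089
= 56.717 N

56.717 N


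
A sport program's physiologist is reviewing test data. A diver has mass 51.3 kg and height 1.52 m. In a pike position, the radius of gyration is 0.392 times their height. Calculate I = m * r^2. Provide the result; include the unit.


r = 0.392 * 1.52 = 0.59584 m
I = m * r^2 = 51.3 * 0.355025 = 18.213 kg*m^2

18.213 kg*m^2


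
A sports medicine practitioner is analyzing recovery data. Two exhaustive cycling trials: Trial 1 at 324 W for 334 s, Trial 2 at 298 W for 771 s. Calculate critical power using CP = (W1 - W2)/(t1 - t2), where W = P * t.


W1 = 324 * 334 = 108216 J
W2 = 298 * 771 = 229758 J
CP = (108216 - 229758) / (334 - 771)
= -121542 / -437
= 278.13 W

278.13 W


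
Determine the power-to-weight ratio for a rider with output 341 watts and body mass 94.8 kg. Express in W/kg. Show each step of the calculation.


P/W = 341 / 94.8 = 3.597 W/kg

3.597 W/kg


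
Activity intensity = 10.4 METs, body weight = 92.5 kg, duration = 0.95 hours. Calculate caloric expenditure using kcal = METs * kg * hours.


kcal = 10.4 * 92.5 * 0.95
= 962.0 * 0.95
= 913.9 kcal

913.9 kcal


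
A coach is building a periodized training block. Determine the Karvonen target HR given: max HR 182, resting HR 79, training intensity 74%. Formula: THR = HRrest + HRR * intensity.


HRR = HRmax - HRrest = 182 - 79 = 103
THR = 79 + 103 * 0.74
= 155.22 bpm

155.22 bpm


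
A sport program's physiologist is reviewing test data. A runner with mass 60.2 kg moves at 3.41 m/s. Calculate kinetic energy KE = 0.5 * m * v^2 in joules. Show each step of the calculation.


v^2 = 3.41^2 = 11.6281
KE = 0.5 * 60.2 * 11.6281
= 350.01 J

350.01 J


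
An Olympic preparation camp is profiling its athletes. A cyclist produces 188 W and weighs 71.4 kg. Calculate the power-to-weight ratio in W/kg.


P/W = power / mass
= 188 / 71.4
= 2.633 W/kg

2.633 W/kg


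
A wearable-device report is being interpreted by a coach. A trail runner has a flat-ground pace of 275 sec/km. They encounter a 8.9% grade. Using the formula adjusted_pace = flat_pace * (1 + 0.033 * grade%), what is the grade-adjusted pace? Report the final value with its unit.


Grade factor = 1 + 0.033 * 8.9 = 1.2937
Adjusted = 275 * 1.2937 = 355.77 sec/km

355.77 s/km


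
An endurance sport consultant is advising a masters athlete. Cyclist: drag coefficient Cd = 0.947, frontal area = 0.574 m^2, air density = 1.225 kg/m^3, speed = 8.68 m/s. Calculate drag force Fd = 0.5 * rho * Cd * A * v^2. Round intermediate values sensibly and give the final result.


v^2 = 8.68^2 = 75.3424
Fd = 0.5 * 1.225 * 0.947 * 0.574 * 75.3424
= 25.085 N

25.085 N


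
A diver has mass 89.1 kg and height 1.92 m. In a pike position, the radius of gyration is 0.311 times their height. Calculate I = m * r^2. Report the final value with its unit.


r = 0.311 * 1.92 = 0.59712 m
I = m * r^2 = 89.1 * 0.356552 = 31.769 kg*m^2

31.769 kg*m^2


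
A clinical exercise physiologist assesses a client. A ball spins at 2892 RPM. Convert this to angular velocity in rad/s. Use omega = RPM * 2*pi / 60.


omega = 2892 * 2 * pi / 60
= 2892 * 6.28318531 / 60
= 18170.972 / 60
= 302.85 rad/s

302.85 rad/s


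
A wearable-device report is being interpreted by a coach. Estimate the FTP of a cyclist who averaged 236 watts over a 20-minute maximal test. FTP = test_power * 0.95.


FTP = 236 * 0.95 = 224.2 W

224.2 W


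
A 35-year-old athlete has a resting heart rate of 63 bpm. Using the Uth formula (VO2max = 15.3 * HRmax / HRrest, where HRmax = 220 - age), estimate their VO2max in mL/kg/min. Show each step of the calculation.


HRmax = 220 - 35 = 185 bpm
Ratio = HRmax / HRrest = 185 / 63 = 2.9365
VO2max = 15.3 * 2.9365 = 44.93 mL/kg/min

44.93 mL/kg/min


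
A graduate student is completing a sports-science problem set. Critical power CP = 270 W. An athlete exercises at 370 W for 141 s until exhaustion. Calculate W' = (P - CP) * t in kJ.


P - CP = 370 - 270 = 100 W
W' = 100 * 141 = 14100 J
= 14100 / 1000 = 14.1 kJ

14.1 kJ


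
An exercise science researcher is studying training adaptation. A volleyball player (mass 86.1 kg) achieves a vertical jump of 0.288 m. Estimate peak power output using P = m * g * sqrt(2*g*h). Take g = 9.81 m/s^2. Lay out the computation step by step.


2 * g * h = 2 * 9.81 * 0.288 = 5.65056
sqrt(5.65056) = 2.377091 m/s
P = 86.1 * 9.81 * 2.377091 = 2007.79 W

2007.79 W


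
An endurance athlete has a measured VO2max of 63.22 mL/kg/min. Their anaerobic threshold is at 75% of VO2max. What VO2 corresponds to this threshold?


Anaerobic threshold VO2 = VO2max * 75%
= 63.22 * 0.75
= 47.42 mL/kg/min

47.42 mL/kg/min


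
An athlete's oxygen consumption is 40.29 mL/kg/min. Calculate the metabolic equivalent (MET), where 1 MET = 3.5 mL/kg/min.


MET = VO2 / 3.5
= 40.29 / 3.5
= 11.51 METs

11.51 METs


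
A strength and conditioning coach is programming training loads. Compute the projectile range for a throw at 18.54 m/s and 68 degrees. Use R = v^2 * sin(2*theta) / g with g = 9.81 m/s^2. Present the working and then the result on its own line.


Two times the angle = 136 degrees
sin(136) = 0.694658
R = 343.7316 * 0.694658 / 9.81 = 24.34 m

24.34 m


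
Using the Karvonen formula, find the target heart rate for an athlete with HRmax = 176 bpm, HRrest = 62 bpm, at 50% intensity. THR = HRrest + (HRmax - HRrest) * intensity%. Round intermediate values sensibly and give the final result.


HRR = 176 - 62 = 114
THR = 62 + 114 * 0.5
= 62 + 57.0
= 119.0 bpm

119.0 bpm


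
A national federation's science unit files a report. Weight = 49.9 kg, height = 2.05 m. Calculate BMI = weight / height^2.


height^2 = 2.05^2 = 4.2025
BMI = 49.9 / 4.2025 = 11.87 kg/m^2

11.87 kg/m^2


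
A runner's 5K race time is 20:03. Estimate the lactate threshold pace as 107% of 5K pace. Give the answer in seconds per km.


Total race time = 20*60 + 3 = 1203 seconds
5K pace = 1203 / 5 = 240.6 sec/km
LT pace = 240.6 * 1.07 = 257.44 sec/km

257.44 s/km


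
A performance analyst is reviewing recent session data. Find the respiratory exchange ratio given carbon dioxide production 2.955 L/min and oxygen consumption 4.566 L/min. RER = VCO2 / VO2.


VCO2 = 2.955 L/min
VO2 = 4.566 L/min
RER = 2.955 / 4.566 = 0.6472

0.6472


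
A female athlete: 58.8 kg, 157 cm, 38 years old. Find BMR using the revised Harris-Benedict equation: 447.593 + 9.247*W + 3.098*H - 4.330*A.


Intercept = 447.593
Weight contribution = 9.247 * 58.8 = 543.7236
Height contribution = 3.098 * 157 = 486.386
Age contribution = 4.33 * 38 = 164.54
BMR = 447.593 + 543.7236 + 486.386 - 164.54
= 1313.16 kcal/day

1313.16 kcal/day


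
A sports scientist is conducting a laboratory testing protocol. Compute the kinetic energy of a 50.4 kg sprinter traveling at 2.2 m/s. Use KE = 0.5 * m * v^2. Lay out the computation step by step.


Velocity squared = 4.84
KE = 0.5 * 50.4 * 4.84 = 121.97 J

121.97 J


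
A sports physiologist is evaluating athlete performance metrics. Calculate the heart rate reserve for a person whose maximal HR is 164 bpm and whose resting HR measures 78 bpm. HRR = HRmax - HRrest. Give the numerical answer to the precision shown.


HRmax = 164 bpm
HRrest = 78 bpm
HRR = 164 - 78 = 86 bpm

86 bpm


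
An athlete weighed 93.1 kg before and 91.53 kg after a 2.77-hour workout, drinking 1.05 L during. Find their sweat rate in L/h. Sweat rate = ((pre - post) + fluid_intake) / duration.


Body mass change = 1.57 kg
Total sweat loss = 1.57 + 1.05 = 2.62 L
Rate = 2.62 / 2.77 = 0.946 L/h

0.946 L/h


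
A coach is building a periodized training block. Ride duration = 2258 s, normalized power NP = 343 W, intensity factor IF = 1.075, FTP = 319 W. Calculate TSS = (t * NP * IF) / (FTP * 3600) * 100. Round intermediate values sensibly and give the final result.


Numerator = 2258 * 343 * 1.075 = 832581.05
Denominator = 319 * 3600 = 1148400
TSS = 832581.05 / 1148400 * 100
= 72.5

72.5 TSS


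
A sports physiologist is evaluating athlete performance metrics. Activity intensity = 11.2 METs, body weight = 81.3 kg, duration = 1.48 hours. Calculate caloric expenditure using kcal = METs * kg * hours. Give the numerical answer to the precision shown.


kcal = 11.2 * 81.3 * 1.48
= 910.56 * 1.48
= 1347.63 kcal

1347.63 kcal


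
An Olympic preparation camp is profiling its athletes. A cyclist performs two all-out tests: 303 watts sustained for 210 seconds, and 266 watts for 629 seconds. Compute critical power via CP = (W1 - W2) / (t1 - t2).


W1 = P1 * t1 = 303 * 210 = 63630 J
W2 = P2 * t2 = 266 * 629 = 167314 J
CP = (63630 - 167314) / (210 - 629)
= 247.46 W

247.46 W


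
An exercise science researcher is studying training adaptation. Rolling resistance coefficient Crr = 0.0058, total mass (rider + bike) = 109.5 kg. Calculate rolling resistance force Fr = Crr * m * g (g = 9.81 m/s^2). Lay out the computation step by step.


Fr = Crr * m * g
= 0.0058 * 109.5 * 9.81
= 6.23 N

6.23 N


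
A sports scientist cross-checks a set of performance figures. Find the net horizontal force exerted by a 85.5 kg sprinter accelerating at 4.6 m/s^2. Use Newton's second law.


Newton's second law: F = m * a
F = 85.5 * 4.6 = 393.3 N

393.3 N


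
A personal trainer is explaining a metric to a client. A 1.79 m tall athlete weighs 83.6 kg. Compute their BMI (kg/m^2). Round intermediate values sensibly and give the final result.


height^2 = 3.2041 m^2
BMI = 83.6 / 3.2041 = 26.09 kg/m^2

26.09 kg/m^2


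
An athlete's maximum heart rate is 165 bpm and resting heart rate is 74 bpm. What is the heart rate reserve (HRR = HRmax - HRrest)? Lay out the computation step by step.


HRR = HRmax - HRrest
= 165 - 74
= 91 bpm

91 bpm


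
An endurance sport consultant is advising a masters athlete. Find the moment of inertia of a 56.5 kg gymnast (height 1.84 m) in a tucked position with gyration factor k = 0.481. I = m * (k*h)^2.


Radius of gyration = 0.481 * 1.84 = 0.88504 m
I = 56.5 * 0.88504^2
= 56.5 * 0.783296
= 44.256 kg*m^2

44.256 kg*m^2


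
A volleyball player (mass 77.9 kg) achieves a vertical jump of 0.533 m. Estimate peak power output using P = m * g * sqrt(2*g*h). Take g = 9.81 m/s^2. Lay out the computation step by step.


2 * g * h = 2 * 9.81 * 0.533 = 10.45746
sqrt(10.45746) = 3.2338 m/s
P = 77.9 * 9.81 * 3.2338 = 2471.27 W

2471.27 W


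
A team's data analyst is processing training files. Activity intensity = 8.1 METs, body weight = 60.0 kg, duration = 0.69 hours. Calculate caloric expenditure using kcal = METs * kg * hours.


kcal = 8.1 * 60.0 * 0.69
= 486.0 * 0.69
= 335.34 kcal

335.34 kcal


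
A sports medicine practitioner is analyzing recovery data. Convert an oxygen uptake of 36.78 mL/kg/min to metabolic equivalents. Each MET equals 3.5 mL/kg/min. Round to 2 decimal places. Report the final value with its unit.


One MET = 3.5 mL/kg/min
Number of METs = 36.78 / 3.5
= 10.51 METs

10.51 METs


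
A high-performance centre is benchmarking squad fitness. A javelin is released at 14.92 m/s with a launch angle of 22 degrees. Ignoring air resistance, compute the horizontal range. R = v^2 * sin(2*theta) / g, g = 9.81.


Launch speed squared = 222.6064
sin(2 * 22 deg) = 0.694658
Range = 222.6064 * 0.694658 / 9.81
= 15.763 m

15.763 m


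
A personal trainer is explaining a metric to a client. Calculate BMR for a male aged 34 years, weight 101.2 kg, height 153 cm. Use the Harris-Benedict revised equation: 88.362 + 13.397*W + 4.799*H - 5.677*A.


Substituting values:
W term = 13.397 * 101.2 = 1355.7764
H term = 4.799 * 153 = 734.247
A term = 5.677 * 34 = 193.018
BMR = 1985.37 kcal/day

1985.37 kcal/day


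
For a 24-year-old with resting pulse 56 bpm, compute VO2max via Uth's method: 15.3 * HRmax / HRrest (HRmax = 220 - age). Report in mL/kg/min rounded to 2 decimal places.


Step 1: HRmax = 220 - 24 = 196 bpm
Step 2: Ratio = 196 / 56 = 3.5
Step 3: VO2max = 15.3 * 3.5 = 53.55 mL/kg/min

53.55 mL/kg/min


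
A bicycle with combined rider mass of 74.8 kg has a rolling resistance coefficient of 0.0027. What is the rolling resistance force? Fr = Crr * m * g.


Fr = 0.0027 * 74.8 * 9.81
= 0.20196 * 9.81
= 1.981 N

1.981 N


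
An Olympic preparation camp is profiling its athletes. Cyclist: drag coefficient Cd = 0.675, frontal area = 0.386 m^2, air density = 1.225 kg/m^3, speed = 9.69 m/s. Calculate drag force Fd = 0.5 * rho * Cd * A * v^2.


v^2 = 9.69^2 = 93.8961
Fd = 0.5 * 1.225 * 0.675 * 0.386 * 93.8961
= 14.985 N

14.985 N


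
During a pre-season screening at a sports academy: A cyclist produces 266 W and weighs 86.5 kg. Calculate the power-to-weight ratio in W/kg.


P/W = power / mass
= 266 / 86.5
= 3.075 W/kg

3.075 W/kg


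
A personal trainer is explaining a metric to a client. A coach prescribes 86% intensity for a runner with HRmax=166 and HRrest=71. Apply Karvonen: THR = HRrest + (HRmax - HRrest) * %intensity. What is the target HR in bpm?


Heart rate reserve = 166 - 71 = 95
Intensity fraction = 86 / 100 = 0.86
THR = 71 + 95 * 0.86 = 152.7 bpm

152.7 bpm


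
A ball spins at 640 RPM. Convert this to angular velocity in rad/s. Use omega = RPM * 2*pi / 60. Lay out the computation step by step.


omega = 640 * 2 * pi / 60
= 640 * 6.28318531 / 60
= 4021.239 / 60
= 67.021 rad/s

67.021 rad/s


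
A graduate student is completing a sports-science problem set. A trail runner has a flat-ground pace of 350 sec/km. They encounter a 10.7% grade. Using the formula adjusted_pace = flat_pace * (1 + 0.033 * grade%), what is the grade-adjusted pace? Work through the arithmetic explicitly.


Grade factor = 1 + 0.033 * 10.7 = 1.3531
Adjusted = 350 * 1.3531 = 473.59 sec/km

473.59 s/km


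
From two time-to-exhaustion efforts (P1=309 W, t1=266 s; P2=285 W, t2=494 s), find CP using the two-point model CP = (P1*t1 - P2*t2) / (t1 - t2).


Work in trial 1 = 82194 J
Work in trial 2 = 140790 J
Delta work = -58596 J
Delta time = -228 s
CP = -58596 / -228 = 257.0 W

257.0 W


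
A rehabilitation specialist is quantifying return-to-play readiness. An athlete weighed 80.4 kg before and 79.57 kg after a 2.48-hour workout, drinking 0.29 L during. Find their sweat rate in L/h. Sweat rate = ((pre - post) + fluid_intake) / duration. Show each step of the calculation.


Body mass change = 0.83 kg
Total sweat loss = 0.83 + 0.29 = 1.12 L
Rate = 1.12 / 2.48 = 0.452 L/h

0.452 L/h


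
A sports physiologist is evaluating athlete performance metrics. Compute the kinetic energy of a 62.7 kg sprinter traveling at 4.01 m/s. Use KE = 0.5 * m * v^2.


Velocity squared = 16.0801
KE = 0.5 * 62.7 * 16.0801 = 504.11 J

504.11 J


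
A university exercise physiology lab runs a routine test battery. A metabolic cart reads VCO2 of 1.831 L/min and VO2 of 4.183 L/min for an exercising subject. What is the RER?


RER = VCO2 / VO2 = 1.831 / 4.183 = 0.4377

0.4377


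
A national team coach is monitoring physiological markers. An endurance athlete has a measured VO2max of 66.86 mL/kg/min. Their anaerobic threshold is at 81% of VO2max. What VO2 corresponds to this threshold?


Anaerobic threshold VO2 = VO2max * 81%
= 66.86 * 0.81
= 54.16 mL/kg/min

54.16 mL/kg/min


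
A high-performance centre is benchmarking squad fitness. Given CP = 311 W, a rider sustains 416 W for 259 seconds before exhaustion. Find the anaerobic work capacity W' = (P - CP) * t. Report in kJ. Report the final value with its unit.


Excess power = 416 - 311 = 105 W
Work above CP = 105 * 259 = 27195 J
W' = 27.195 kJ

27.195 kJ


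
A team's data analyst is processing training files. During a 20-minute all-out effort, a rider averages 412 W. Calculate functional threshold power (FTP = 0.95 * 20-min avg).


FTP = 0.95 * 412
= 391.4 W

391.4 W


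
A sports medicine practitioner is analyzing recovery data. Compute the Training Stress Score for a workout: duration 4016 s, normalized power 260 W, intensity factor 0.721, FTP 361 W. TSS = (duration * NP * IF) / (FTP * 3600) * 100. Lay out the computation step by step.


Product = 4016 * 260 * 0.721 = 752839.36
Base = 361 * 3600 = 1299600
TSS = 752839.36 / 1299600 * 100 = 57.93

57.93 TSS


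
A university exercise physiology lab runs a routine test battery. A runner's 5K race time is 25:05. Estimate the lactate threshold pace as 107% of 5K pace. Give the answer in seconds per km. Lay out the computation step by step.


Total race time = 25*60 + 5 = 1505 seconds
5K pace = 1505 / 5 = 301.0 sec/km
LT pace = 301.0 * 1.07 = 322.07 sec/km

322.07 s/km


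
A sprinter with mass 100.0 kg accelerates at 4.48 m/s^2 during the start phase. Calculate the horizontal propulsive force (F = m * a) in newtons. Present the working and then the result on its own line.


F = m * a
= 100.0 * 4.48
= 448.0 N

448.0 N


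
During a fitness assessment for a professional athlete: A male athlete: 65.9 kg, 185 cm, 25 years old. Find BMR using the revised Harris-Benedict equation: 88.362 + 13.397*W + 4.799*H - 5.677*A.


Intercept = 88.362
Weight contribution = 13.397 * 65.9 = 882.8623
Height contribution = 4.799 * 185 = 887.815
Age contribution = 5.677 * 25 = 141.925
BMR = 88.362 + 882.8623 + 887.815 - 141.925
= 1717.11 kcal/day

1717.11 kcal/day


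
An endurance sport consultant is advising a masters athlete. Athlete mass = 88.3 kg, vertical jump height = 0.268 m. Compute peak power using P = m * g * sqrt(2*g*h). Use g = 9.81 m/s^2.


sqrt(2 * 9.81 * 0.268) = sqrt(5.25816) = 2.293068 m/s
P = 88.3 * 9.81 * 2.293068
= 1986.31 W

1986.31 W


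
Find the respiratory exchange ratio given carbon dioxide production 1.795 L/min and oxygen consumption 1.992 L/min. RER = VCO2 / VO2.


VCO2 = 1.795 L/min
VO2 = 1.992 L/min
RER = 1.795 / 1.992 = 0.9011

0.9011


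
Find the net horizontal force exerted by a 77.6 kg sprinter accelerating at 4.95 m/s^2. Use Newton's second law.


Newton's second law: F = m * a
F = 77.6 * 4.95 = 384.12 N

384.12 N


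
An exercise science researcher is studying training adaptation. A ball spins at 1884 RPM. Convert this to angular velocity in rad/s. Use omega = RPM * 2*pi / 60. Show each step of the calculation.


omega = 1884 * 2 * pi / 60
= 1884 * 6.28318531 / 60
= 11837.521 / 60
= 197.292 rad/s

197.292 rad/s


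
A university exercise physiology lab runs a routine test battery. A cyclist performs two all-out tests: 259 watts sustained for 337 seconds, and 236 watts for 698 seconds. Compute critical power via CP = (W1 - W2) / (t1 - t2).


W1 = P1 * t1 = 259 * 337 = 87283 J
W2 = P2 * t2 = 236 * 698 = 164728 J
CP = (87283 - 164728) / (337 - 698)
= 214.53 W

214.53 W


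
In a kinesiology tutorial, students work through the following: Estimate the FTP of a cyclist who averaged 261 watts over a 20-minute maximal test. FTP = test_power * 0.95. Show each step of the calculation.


FTP = 261 * 0.95 = 247.95 W

247.95 W


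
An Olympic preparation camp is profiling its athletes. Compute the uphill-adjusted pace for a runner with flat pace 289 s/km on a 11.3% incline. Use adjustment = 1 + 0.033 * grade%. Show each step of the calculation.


Adjustment factor = 1 + 0.033 * 11.3 = 1.3729
Grade-adjusted pace = 289 * 1.3729 = 396.77 s/km

396.77 s/km


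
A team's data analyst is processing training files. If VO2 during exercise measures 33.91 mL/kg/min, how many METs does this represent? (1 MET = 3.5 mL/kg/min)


METs = VO2 / 3.5 = 33.91 / 3.5 = 9.69

9.69 METs


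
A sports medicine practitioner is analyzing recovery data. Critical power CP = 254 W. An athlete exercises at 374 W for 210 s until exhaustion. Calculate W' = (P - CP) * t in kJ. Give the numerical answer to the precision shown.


P - CP = 374 - 254 = 120 W
W' = 120 * 210 = 25200 J
= 25200 / 1000 = 25.2 kJ

25.2 kJ


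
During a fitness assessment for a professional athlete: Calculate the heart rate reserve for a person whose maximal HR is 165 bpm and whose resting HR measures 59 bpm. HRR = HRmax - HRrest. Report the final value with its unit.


HRmax = 165 bpm
HRrest = 59 bpm
HRR = 165 - 59 = 106 bpm

106 bpm


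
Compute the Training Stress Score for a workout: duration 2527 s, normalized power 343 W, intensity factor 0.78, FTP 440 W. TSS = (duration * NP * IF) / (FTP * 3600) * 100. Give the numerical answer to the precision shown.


Product = 2527 * 343 * 0.78 = 676073.58
Base = 440 * 3600 = 1584000
TSS = 676073.58 / 1584000 * 100 = 42.68

42.68 TSS


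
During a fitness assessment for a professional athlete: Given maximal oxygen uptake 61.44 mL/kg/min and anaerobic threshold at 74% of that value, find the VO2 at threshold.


Percentage as decimal = 0.74
VO2 at AT = 61.44 * 0.74 = 45.47 mL/kg/min

45.47 mL/kg/min


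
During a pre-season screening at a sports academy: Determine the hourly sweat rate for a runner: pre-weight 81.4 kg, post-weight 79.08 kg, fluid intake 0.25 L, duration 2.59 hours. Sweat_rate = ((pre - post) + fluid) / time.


Mass lost = 81.4 - 79.08 = 2.32 kg
Add fluid consumed: 2.32 + 0.25 = 2.57 L total sweat
Sweat rate = 2.57 / 2.59 = 0.992 L/h

0.992 L/h


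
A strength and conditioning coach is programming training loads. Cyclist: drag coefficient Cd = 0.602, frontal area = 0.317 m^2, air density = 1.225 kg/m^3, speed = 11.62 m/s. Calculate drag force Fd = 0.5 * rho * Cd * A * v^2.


v^2 = 11.62^2 = 135.0244
Fd = 0.5 * 1.225 * 0.602 * 0.317 * 135.0244
= 15.782 N

15.782 N


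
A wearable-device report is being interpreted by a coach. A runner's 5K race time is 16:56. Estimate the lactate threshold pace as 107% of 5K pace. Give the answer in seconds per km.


Total race time = 16*60 + 56 = 1016 seconds
5K pace = 1016 / 5 = 203.2 sec/km
LT pace = 203.2 * 1.07 = 217.42 sec/km

217.42 s/km


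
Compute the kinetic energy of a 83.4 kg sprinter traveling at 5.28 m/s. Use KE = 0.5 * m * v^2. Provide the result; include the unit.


Velocity squared = 27.8784
KE = 0.5 * 83.4 * 27.8784 = 1162.53 J

1162.53 J


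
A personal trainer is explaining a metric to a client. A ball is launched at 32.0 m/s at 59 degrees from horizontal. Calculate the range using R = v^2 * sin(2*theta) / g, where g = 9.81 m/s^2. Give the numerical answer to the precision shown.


sin(2 * 59) = sin(118) = 0.882948
v^2 = 32.0^2 = 1024.0
R = 1024.0 * 0.882948 / 9.81
= 92.165 m

92.165 m


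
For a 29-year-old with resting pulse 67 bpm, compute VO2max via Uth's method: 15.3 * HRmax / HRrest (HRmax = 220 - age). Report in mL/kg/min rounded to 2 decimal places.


Step 1: HRmax = 220 - 29 = 191 bpm
Step 2: Ratio = 191 / 67 = 2.8507
Step 3: VO2max = 15.3 * 2.8507 = 43.62 mL/kg/min

43.62 mL/kg/min


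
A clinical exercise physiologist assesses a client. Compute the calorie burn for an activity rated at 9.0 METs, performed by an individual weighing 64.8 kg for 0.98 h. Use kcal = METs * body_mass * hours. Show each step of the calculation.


Product of METs and mass = 9.0 * 64.8 = 583.2
Total kcal = 583.2 * 0.98 = 571.54 kcal

571.54 kcal
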